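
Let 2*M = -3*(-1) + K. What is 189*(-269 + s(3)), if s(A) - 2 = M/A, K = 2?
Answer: -100611/2 ≈ -50306.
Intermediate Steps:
M = 5/2 (M = (-3*(-1) + 2)/2 = (3 + 2)/2 = (½)*5 = 5/2 ≈ 2.5000)
s(A) = 2 + 5/(2*A)
189*(-269 + s(3)) = 189*(-269 + (2 + (5/2)/3)) = 189*(-269 + (2 + (5/2)*(⅓))) = 189*(-269 + (2 + ⅚)) = 189*(-269 + 17/6) = 189*(-1597/6) = -100611/2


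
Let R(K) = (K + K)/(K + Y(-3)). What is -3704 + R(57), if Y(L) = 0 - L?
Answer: -37021/10 ≈ -3702.1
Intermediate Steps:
Y(L) = -L
R(K) = 2*K/(3 + K) (R(K) = (K + K)/(K - 1*(-3)) = (2*K)/(K + 3) = (2*K)/(3 + K) = 2*K/(3 + K))
-3704 + R(57) = -3704 + 2*57/(3 + 57) = -3704 + 2*57/60 = -3704 + 2*57*(1/60) = -3704 + 19/10 = -37021/10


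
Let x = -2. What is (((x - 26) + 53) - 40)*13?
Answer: -195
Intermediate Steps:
(((x - 26) + 53) - 40)*13 = (((-2 - 26) + 53) - 40)*13 = ((-28 + 53) - 40)*13 = (25 - 40)*13 = -15*13 = -195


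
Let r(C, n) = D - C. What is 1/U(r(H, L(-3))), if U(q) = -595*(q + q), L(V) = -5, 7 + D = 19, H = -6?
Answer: -1/21420 ≈ -4.6685e-5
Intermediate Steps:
D = 12 (D = -7 + 19 = 12)
r(C, n) = 12 - C
U(q) = -1190*q
1/U(r(H, L(-3))) = 1/(-1190*(12 - 1*(-6))) = 1/(-1190*(12 + 6)) = 1/(-1190*18) = 1/(-21420) = -1/21420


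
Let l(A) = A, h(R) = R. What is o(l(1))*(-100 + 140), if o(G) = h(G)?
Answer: 40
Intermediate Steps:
o(G) = G
o(l(1))*(-100 + 140) = 1*(-100 + 140) = 1*40 = 40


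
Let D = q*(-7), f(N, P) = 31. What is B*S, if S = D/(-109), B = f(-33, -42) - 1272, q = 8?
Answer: -69496/109 ≈ -637.58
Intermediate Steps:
D = -56 (D = 8*(-7) = -56)
B = -1241 (B = 31 - 1272 = -1241)
S = 56/109 (S = -56/(-109) = -56*(-1/109) = 56/109 ≈ 0.51376)
B*S = -1241*56/109 = -69496/109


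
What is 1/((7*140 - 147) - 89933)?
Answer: -1/89100 ≈ -1.1223e-5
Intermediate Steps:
1/((7*140 - 147) - 89933) = 1/((980 - 147) - 89933) = 1/(833 - 89933) = 1/(-89100) = -1/89100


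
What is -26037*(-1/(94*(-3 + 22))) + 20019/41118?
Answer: 92195275/6119729 ≈ 15.065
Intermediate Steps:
-26037*(-1/(94*(-3 + 22))) + 20019/41118 = -26037/((-94*19)) + 20019*(1/41118) = -26037/(-1786) + 6673/13706 = -26037*(-1/1786) + 6673/13706 = 26037/1786 + 6673/13706 = 92195275/6119729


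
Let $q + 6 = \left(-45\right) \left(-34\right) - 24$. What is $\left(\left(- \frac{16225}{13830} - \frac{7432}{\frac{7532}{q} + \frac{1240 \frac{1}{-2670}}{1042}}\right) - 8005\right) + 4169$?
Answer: $- \frac{1284074293351817}{241485842982} \approx -5317.4$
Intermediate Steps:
$q = 1500$ ($q = -6 - -1506 = -6 + \left(1530 - 24\right) = -6 + 1506 = 1500$)
$\left(\left(- \frac{16225}{13830} - \frac{7432}{\frac{7532}{q} + \frac{1240 \frac{1}{-2670}}{1042}}\right) - 8005\right) + 4169 = \left(\left(- \frac{16225}{13830} - \frac{7432}{\frac{7532}{1500} + \frac{1240 \frac{1}{-2670}}{1042}}\right) - 8005\right) + 4169 = \left(\left(\left(-16225\right) \frac{1}{13830} - \frac{7432}{7532 \cdot \frac{1}{1500} + 1240 \left(- \frac{1}{2670}\right) \frac{1}{1042}}\right) - 8005\right) + 4169 = \left(\left(- \frac{3245}{2766} - \frac{7432}{\frac{1883}{375} - \frac{62}{139107}}\right) - 8005\right) + 4169 = \left(\left(- \frac{3245}{2766} - \frac{7432}{\frac{87305077}{17388375}}\right) - 8005\right) + 4169 = \left(\left(- \frac{3245}{2766} - \frac{129230403000}{87305077}\right) - 8005\right) + 4169 = \left(- \frac{357734599672865}{241485842982} - 8005\right) + 4169 = - \frac{2290828772743775}{241485842982} + 4169 = - \frac{1284074293351817}{241485842982}$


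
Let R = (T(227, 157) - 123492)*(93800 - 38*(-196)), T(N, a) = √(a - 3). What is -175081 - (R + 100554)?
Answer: 12503042381 - 101248*√154 ≈ 1.2502e+10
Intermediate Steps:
T(N, a) = √(-3 + a)
R = -12503318016 + 101248*√154 (R = (√(-3 + 157) - 123492)*(93800 - 38*(-196)) = (√154 - 123492)*(93800 + 7448) = (-123492 + √154)*101248 = -12503318016 + 101248*√154 ≈ -1.2502e+10)
-175081 - (R + 100554) = -175081 - ((-12503318016 + 101248*√154) + 100554) = -175081 - (-12503217462 + 101248*√154) = -175081 + (12503217462 - 101248*√154) = 12503042381 - 101248*√154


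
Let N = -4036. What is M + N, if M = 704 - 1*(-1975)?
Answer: -1357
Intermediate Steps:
M = 2679 (M = 704 + 1975 = 2679)
M + N = 2679 - 4036 = -1357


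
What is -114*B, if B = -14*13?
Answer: 20748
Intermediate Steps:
B = -182
-114*B = -114*(-182) = 20748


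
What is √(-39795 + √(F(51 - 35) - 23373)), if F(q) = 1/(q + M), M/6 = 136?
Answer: √(-107605680 + 26*I*√252802355)/52 ≈ 0.38319 + 199.49*I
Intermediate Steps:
M = 816 (M = 6*136 = 816)
F(q) = 1/(816 + q) (F(q) = 1/(q + 816) = 1/(816 + q))
√(-39795 + √(F(51 - 35) - 23373)) = √(-39795 + √(1/(816 + (51 - 35)) - 23373)) = √(-39795 + √(1/(816 + 16) - 23373)) = √(-39795 + √(1/832 - 23373)) = √(-39795 + √(-19446335/832)) = √(-39795 + I*√252802355/104)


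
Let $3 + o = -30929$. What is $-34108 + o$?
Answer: $-65040$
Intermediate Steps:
$o = -30932$ ($o = -3 - 30929 = -30932$)
$-34108 + o = -34108 - 30932 = -65040$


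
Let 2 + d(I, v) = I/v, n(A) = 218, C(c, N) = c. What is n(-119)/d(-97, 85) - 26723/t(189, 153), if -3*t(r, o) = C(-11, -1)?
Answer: -21608953/2937 ≈ -7357.5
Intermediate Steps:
d(I, v) = -2 + I/v
t(r, o) = 11/3 (t(r, o) = -⅓*(-11) = 11/3)
n(-119)/d(-97, 85) - 26723/t(189, 153) = 218/(-2 - 97/85) - 26723/11/3 = 218/(-2 - 97*1/85) - 26723*3/11 = 218/(-2 - 97/85) - 80169/11 = 218/(-267/85) - 80169/11 = 218*(-85/267) - 80169/11 = -18530/267 - 80169/11 = -21608953/2937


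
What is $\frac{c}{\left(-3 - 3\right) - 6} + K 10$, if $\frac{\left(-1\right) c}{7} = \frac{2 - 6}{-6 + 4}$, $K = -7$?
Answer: $- \frac{413}{6} \approx -68.833$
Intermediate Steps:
$c = -14$ ($c = - 7 \frac{2 - 6}{-6 + 4} = - 7 \left(- \frac{4}{-2}\right) = - 7 \left(\left(-4\right) \left(- \frac{1}{2}\right)\right) = \left(-7\right) 2 = -14$)
$\frac{c}{\left(-3 - 3\right) - 6} + K 10 = - \frac{14}{\left(-3 - 3\right) - 6} - 70 = - \frac{14}{-6 - 6} - 70 = - \frac{14}{-12} - 70 = \left(-14\right) \left(- \frac{1}{12}\right) - 70 = \frac{7}{6} - 70 = - \frac{413}{6}$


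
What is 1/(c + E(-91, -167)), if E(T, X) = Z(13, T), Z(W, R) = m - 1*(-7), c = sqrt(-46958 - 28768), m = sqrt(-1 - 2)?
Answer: 1/(7 + I*sqrt(3) + 3*I*sqrt(8414)) ≈ 9.1227e-5 - 0.0036089*I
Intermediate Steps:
m = I*sqrt(3) (m = sqrt(-3) = I*sqrt(3) ≈ 1.732*I)
c = 3*I*sqrt(8414) (c = sqrt(-75726) = 3*I*sqrt(8414) ≈ 275.18*I)
Z(W, R) = 7 + I*sqrt(3) (Z(W, R) = I*sqrt(3) - 1*(-7) = I*sqrt(3) + 7 = 7 + I*sqrt(3))
E(T, X) = 7 + I*sqrt(3)
1/(c + E(-91, -167)) = 1/(3*I*sqrt(8414) + (7 + I*sqrt(3))) = 1/(7 + I*sqrt(3) + 3*I*sqrt(8414))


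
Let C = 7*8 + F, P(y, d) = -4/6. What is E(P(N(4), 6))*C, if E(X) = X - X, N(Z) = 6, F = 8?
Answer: 0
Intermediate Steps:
P(y, d) = -⅔ (P(y, d) = -4*⅙ = -⅔)
E(X) = 0
C = 64 (C = 7*8 + 8 = 56 + 8 = 64)
E(P(N(4), 6))*C = 0*64 = 0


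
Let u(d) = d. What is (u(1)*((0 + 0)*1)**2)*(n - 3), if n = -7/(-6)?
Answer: 0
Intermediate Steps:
n = 7/6 (n = -7*(-1/6) = 7/6 ≈ 1.1667)
(u(1)*((0 + 0)*1)**2)*(n - 3) = (1*((0 + 0)*1)**2)*(7/6 - 3) = (1*(0*1)**2)*(-11/6) = (1*0**2)*(-11/6) = (1*0)*(-11/6) = 0*(-11/6) = 0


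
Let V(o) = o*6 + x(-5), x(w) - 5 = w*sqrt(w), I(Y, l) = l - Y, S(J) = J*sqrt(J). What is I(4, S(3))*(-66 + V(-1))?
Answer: (4 - 3*sqrt(3))*(67 + 5*I*sqrt(5)) ≈ -80.142 - 13.373*I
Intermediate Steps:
S(J) = J**(3/2)
x(w) = 5 + w**(3/2) (x(w) = 5 + w*sqrt(w) = 5 + w**(3/2))
V(o) = 5 + 6*o - 5*I*sqrt(5) (V(o) = o*6 + (5 + (-5)**(3/2)) = 6*o + (5 - 5*I*sqrt(5)) = 5 + 6*o - 5*I*sqrt(5))
I(4, S(3))*(-66 + V(-1)) = (3**(3/2) - 1*4)*(-66 + (5 + 6*(-1) - 5*I*sqrt(5))) = (3*sqrt(3) - 4)*(-66 + (5 - 6 - 5*I*sqrt(5))) = (-4 + 3*sqrt(3))*(-66 + (-1 - 5*I*sqrt(5))) = (-4 + 3*sqrt(3))*(-67 - 5*I*sqrt(5)) = (-67 - 5*I*sqrt(5))*(-4 + 3*sqrt(3))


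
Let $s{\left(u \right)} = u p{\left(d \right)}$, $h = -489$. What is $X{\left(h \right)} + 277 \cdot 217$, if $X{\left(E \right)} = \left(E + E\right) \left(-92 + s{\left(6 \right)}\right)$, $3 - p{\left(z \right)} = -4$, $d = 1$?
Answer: $109009$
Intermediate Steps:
$p{\left(z \right)} = 7$ ($p{\left(z \right)} = 3 - -4 = 3 + 4 = 7$)
$s{\left(u \right)} = 7 u$ ($s{\left(u \right)} = u 7 = 7 u$)
$X{\left(E \right)} = - 100 E$ ($X{\left(E \right)} = \left(E + E\right) \left(-92 + 7 \cdot 6\right) = 2 E \left(-92 + 42\right) = 2 E \left(-50\right) = - 100 E$)
$X{\left(h \right)} + 277 \cdot 217 = \left(-100\right) \left(-489\right) + 277 \cdot 217 = 48900 + 60109 = 109009$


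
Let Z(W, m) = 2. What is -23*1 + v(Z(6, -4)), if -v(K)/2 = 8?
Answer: -39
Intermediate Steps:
v(K) = -16 (v(K) = -2*8 = -16)
-23*1 + v(Z(6, -4)) = -23*1 - 16 = -23 - 16 = -39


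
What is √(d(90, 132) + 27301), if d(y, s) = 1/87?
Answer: 2*√51660339/87 ≈ 165.23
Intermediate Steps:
d(y, s) = 1/87
√(d(90, 132) + 27301) = √(1/87 + 27301) = √(2375188/87) = 2*√51660339/87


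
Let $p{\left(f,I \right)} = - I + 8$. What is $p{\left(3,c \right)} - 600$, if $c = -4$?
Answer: $-588$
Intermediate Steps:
$p{\left(f,I \right)} = 8 - I$
$p{\left(3,c \right)} - 600 = \left(8 - -4\right) - 600 = \left(8 + 4\right) - 600 = 12 - 600 = -588$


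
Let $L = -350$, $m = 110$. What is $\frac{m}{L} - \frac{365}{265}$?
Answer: $- \frac{3138}{1855} \approx -1.6916$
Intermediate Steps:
$\frac{m}{L} - \frac{365}{265} = \frac{110}{-350} - \frac{365}{265} = 110 \left(- \frac{1}{350}\right) - \frac{73}{53} = - \frac{11}{35} - \frac{73}{53} = - \frac{3138}{1855}$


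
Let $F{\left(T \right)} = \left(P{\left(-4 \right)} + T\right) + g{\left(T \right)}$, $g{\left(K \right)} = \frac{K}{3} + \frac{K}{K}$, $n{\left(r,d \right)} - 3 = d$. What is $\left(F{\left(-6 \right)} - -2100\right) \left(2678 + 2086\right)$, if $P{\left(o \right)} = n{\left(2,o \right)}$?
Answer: $9966288$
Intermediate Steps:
$n{\left(r,d \right)} = 3 + d$
$P{\left(o \right)} = 3 + o$
$g{\left(K \right)} = 1 + \frac{K}{3}$ ($g{\left(K \right)} = K \frac{1}{3} + 1 = \frac{K}{3} + 1 = 1 + \frac{K}{3}$)
$F{\left(T \right)} = \frac{4 T}{3}$ ($F{\left(T \right)} = \left(\left(3 - 4\right) + T\right) + \left(1 + \frac{T}{3}\right) = \left(-1 + T\right) + \left(1 + \frac{T}{3}\right) = \frac{4 T}{3}$)
$\left(F{\left(-6 \right)} - -2100\right) \left(2678 + 2086\right) = \left(\frac{4}{3} \left(-6\right) - -2100\right) \left(2678 + 2086\right) = \left(-8 + 2100\right) 4764 = 2092 \cdot 4764 = 9966288$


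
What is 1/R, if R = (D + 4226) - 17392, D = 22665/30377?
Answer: -30377/399920917 ≈ -7.5958e-5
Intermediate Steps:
D = 22665/30377 (D = 22665*(1/30377) = 22665/30377 ≈ 0.74612)
R = -399920917/30377 (R = (22665/30377 + 4226) - 17392 = 128395867/30377 - 17392 = -399920917/30377 ≈ -13165.)
1/R = 1/(-399920917/30377) = -30377/399920917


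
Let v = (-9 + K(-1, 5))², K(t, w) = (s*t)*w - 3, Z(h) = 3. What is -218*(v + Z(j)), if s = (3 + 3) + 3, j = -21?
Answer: -708936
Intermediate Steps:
s = 9 (s = 6 + 3 = 9)
K(t, w) = -3 + 9*t*w (K(t, w) = (9*t)*w - 3 = 9*t*w - 3 = -3 + 9*t*w)
v = 3249 (v = (-9 + (-3 + 9*(-1)*5))² = (-9 + (-3 - 45))² = (-9 - 48)² = (-57)² = 3249)
-218*(v + Z(j)) = -218*(3249 + 3) = -218*3252 = -708936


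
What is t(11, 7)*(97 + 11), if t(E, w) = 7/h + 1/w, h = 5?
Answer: 5832/35 ≈ 166.63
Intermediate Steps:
t(E, w) = 7/5 + 1/w
t(11, 7)*(97 + 11) = (7/5 + 1/7)*(97 + 11) = (7/5 + ⅐)*108 = (54/35)*108 = 5832/35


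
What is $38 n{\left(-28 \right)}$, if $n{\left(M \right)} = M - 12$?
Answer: $-1520$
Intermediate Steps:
$n{\left(M \right)} = -12 + M$
$38 n{\left(-28 \right)} = 38 \left(-12 - 28\right) = 38 \left(-40\right) = -1520$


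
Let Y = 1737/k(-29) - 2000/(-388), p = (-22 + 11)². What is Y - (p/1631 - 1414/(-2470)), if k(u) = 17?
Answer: 354358379617/3321555965 ≈ 106.68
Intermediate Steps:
p = 121 (p = (-11)² = 121)
Y = 176989/1649 (Y = 1737/17 - 2000/(-388) = 1737*(1/17) - 2000*(-1/388) = 1737/17 + 500/97 = 176989/1649 ≈ 107.33)
Y - (p/1631 - 1414/(-2470)) = 176989/1649 - (121/1631 - 1414/(-2470)) = 176989/1649 - (121*(1/1631) - 1414*(-1/2470)) = 176989/1649 - (121/1631 + 707/1235) = 176989/1649 - 1*1302552/2014285 = 176989/1649 - 1302552/2014285 = 354358379617/3321555965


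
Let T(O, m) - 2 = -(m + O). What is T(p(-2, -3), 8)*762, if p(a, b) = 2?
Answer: -6096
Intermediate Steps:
T(O, m) = 2 - O - m (T(O, m) = 2 - (m + O) = 2 - (O + m) = 2 + (-O - m) = 2 - O - m)
T(p(-2, -3), 8)*762 = (2 - 1*2 - 1*8)*762 = (2 - 2 - 8)*762 = -8*762 = -6096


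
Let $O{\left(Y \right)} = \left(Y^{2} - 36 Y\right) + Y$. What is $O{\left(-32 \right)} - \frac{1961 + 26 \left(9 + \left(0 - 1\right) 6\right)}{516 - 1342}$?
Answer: $\frac{1772983}{826} \approx 2146.5$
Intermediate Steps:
$O{\left(Y \right)} = Y^{2} - 35 Y$
$O{\left(-32 \right)} - \frac{1961 + 26 \left(9 + \left(0 - 1\right) 6\right)}{516 - 1342} = - 32 \left(-35 - 32\right) - \frac{1961 + 26 \left(9 + \left(0 - 1\right) 6\right)}{516 - 1342} = \left(-32\right) \left(-67\right) - \frac{1961 + 26 \left(9 - 6\right)}{-826} = 2144 - \left(1961 + 26 \left(9 - 6\right)\right) \left(- \frac{1}{826}\right) = 2144 - \left(1961 + 26 \cdot 3\right) \left(- \frac{1}{826}\right) = 2144 - \left(1961 + 78\right) \left(- \frac{1}{826}\right) = 2144 - 2039 \left(- \frac{1}{826}\right) = 2144 - - \frac{2039}{826} = 2144 + \frac{2039}{826} = \frac{1772983}{826}$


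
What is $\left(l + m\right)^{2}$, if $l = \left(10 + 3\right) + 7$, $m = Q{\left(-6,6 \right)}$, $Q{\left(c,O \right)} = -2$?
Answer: $324$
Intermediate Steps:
$m = -2$
$l = 20$ ($l = 13 + 7 = 20$)
$\left(l + m\right)^{2} = \left(20 - 2\right)^{2} = 18^{2} = 324$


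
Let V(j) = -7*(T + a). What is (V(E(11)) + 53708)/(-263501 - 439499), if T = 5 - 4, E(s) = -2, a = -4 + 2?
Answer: -10743/140600 ≈ -0.076408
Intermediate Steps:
a = -2
T = 1
V(j) = 7 (V(j) = -7*(1 - 2) = -7*(-1) = 7)
(V(E(11)) + 53708)/(-263501 - 439499) = (7 + 53708)/(-263501 - 439499) = 53715/(-703000) = 53715*(-1/703000) = -10743/140600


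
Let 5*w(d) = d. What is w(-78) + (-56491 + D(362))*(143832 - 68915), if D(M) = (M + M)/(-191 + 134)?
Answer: -63496317599/15 ≈ -4.2331e+9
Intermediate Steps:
D(M) = -2*M/57 (D(M) = (2*M)/(-57) = (2*M)*(-1/57) = -2*M/57)
w(d) = d/5
w(-78) + (-56491 + D(362))*(143832 - 68915) = (1/5)*(-78) + (-56491 - 2/57*362)*(143832 - 68915) = -78/5 + (-56491 - 724/57)*74917 = -78/5 - 3220711/57*74917 = -78/5 - 12699263473/3 = -63496317599/15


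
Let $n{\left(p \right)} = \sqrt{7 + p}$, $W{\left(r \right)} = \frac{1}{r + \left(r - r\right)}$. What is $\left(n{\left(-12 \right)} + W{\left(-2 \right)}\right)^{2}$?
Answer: $- \frac{19}{4} - i \sqrt{5} \approx -4.75 - 2.2361 i$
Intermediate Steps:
$W{\left(r \right)} = \frac{1}{r}$ ($W{\left(r \right)} = \frac{1}{r + 0} = \frac{1}{r}$)
$\left(n{\left(-12 \right)} + W{\left(-2 \right)}\right)^{2} = \left(\sqrt{7 - 12} + \frac{1}{-2}\right)^{2} = \left(\sqrt{-5} - \frac{1}{2}\right)^{2} = \left(i \sqrt{5} - \frac{1}{2}\right)^{2} = \left(- \frac{1}{2} + i \sqrt{5}\right)^{2}$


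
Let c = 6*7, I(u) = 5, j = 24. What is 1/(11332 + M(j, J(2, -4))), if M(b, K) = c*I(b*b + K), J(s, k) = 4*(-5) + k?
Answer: 1/11542 ≈ 8.6640e-5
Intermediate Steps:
J(s, k) = -20 + k
c = 42
M(b, K) = 210 (M(b, K) = 42*5 = 210)
1/(11332 + M(j, J(2, -4))) = 1/(11332 + 210) = 1/11542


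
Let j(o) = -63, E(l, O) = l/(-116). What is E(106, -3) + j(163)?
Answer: -3707/58 ≈ -63.914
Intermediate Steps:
E(l, O) = -l/116 (E(l, O) = l*(-1/116) = -l/116)
E(106, -3) + j(163) = -1/116*106 - 63 = -53/58 - 63 = -3707/58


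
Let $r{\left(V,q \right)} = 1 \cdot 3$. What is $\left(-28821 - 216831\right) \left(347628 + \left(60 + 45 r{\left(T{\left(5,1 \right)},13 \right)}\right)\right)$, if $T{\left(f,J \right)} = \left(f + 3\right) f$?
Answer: $-85443415596$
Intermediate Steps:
$T{\left(f,J \right)} = f \left(3 + f\right)$ ($T{\left(f,J \right)} = \left(3 + f\right) f = f \left(3 + f\right)$)
$r{\left(V,q \right)} = 3$
$\left(-28821 - 216831\right) \left(347628 + \left(60 + 45 r{\left(T{\left(5,1 \right)},13 \right)}\right)\right) = \left(-28821 - 216831\right) \left(347628 + \left(60 + 45 \cdot 3\right)\right) = - 245652 \left(347628 + \left(60 + 135\right)\right) = - 245652 \left(347628 + 195\right) = \left(-245652\right) 347823 = -85443415596$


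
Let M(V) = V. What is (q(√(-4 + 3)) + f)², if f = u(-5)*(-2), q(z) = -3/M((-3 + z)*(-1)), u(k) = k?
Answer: 2068/25 - 273*I/50 ≈ 82.72 - 5.46*I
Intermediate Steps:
q(z) = -3/(3 - z) (q(z) = -3*(-1/(-3 + z)) = -3/(3 - z))
f = 10 (f = -5*(-2) = 10)
(q(√(-4 + 3)) + f)² = (3/(-3 + √(-4 + 3)) + 10)² = (3/(-3 + √(-1)) + 10)² = (3/(-3 + I) + 10)² = (3*((-3 - I)/10) + 10)² = (3*(-3 - I)/10 + 10)² = (10 + 3*(-3 - I)/10)²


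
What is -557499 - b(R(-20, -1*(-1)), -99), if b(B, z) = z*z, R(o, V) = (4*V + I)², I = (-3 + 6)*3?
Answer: -567300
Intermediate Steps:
I = 9 (I = 3*3 = 9)
R(o, V) = (9 + 4*V)² (R(o, V) = (4*V + 9)² = (9 + 4*V)²)
b(B, z) = z²
-557499 - b(R(-20, -1*(-1)), -99) = -557499 - 1*(-99)² = -557499 - 1*9801 = -557499 - 9801 = -567300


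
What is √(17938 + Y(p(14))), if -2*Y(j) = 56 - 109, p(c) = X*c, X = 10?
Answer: √71858/2 ≈ 134.03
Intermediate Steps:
p(c) = 10*c
Y(j) = 53/2 (Y(j) = -(56 - 109)/2 = -½*(-53) = 53/2)
√(17938 + Y(p(14))) = √(17938 + 53/2) = √(35929/2) = √71858/2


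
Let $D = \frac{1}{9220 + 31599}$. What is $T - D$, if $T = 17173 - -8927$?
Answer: $\frac{1065375899}{40819} \approx 26100.0$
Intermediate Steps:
$T = 26100$ ($T = 17173 + 8927 = 26100$)
$D = \frac{1}{40819} \approx 2.4498 \cdot 10^{-5}$
$T - D = 26100 - \frac{1}{40819} = \frac{1065375899}{40819}$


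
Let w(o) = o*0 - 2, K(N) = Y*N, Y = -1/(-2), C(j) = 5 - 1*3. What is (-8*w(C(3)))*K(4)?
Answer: 32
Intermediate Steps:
C(j) = 2 (C(j) = 5 - 3 = 2)
Y = ½ (Y = -1*(-½) = ½ ≈ 0.50000)
K(N) = N/2
w(o) = -2 (w(o) = 0 - 2 = -2)
(-8*w(C(3)))*K(4) = (-8*(-2))*((½)*4) = 16*2 = 32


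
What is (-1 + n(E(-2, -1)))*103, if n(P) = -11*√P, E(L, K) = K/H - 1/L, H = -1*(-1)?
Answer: -103 - 1133*I*√2/2 ≈ -103.0 - 801.15*I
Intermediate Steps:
H = 1
E(L, K) = K - 1/L (E(L, K) = K/1 - 1/L = K*1 - 1/L = K - 1/L)
(-1 + n(E(-2, -1)))*103 = (-1 - 11*√(-1 - 1/(-2)))*103 = (-1 - 11*√(-1 - 1*(-½)))*103 = (-1 - 11*√(-1 + ½))*103 = (-1 - 11*I*√2/2)*103 = -103 - 1133*I*√2/2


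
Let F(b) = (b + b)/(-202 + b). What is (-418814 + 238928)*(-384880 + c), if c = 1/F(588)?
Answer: 969282504901/14 ≈ 6.9234e+10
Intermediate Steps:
F(b) = 2*b/(-202 + b) (F(b) = (2*b)/(-202 + b) = 2*b/(-202 + b))
c = 193/588 (c = 1/(2*588/(-202 + 588)) = 1/(2*588/386) = 1/(2*588*(1/386)) = 1/(588/193) = 193/588 ≈ 0.32823)
(-418814 + 238928)*(-384880 + c) = (-418814 + 238928)*(-384880 + 193/588) = -179886*(-226309247/588) = 969282504901/14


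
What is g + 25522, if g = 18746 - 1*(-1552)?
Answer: 45820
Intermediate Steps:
g = 20298 (g = 18746 + 1552 = 20298)
g + 25522 = 20298 + 25522 = 45820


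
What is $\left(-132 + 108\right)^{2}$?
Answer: $576$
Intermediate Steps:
$\left(-132 + 108\right)^{2} = \left(-24\right)^{2} = 576$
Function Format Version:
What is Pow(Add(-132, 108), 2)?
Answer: 576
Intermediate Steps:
Pow(Add(-132, 108), 2) = Pow(-24, 2) = 576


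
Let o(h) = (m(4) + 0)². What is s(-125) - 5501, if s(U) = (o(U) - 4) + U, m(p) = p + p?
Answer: -5566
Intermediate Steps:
m(p) = 2*p
o(h) = 64 (o(h) = (2*4 + 0)² = (8 + 0)² = 8² = 64)
s(U) = 60 + U (s(U) = (64 - 4) + U = 60 + U)
s(-125) - 5501 = (60 - 125) - 5501 = -65 - 5501 = -5566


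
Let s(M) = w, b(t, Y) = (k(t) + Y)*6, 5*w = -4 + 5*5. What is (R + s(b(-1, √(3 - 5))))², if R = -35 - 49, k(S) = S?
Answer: 159201/25 ≈ 6368.0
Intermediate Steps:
w = 21/5 (w = (-4 + 5*5)/5 = (-4 + 25)/5 = (⅕)*21 = 21/5 ≈ 4.2000)
b(t, Y) = 6*Y + 6*t (b(t, Y) = (t + Y)*6 = (Y + t)*6 = 6*Y + 6*t)
s(M) = 21/5
R = -84
(R + s(b(-1, √(3 - 5))))² = (-84 + 21/5)² = (-399/5)² = 159201/25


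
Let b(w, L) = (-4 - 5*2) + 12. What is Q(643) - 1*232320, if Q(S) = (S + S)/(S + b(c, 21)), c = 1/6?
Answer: -148915834/641 ≈ -2.3232e+5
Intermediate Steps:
c = ⅙ ≈ 0.16667
b(w, L) = -2 (b(w, L) = (-4 - 10) + 12 = -14 + 12 = -2)
Q(S) = 2*S/(-2 + S) (Q(S) = (S + S)/(S - 2) = (2*S)/(-2 + S) = 2*S/(-2 + S))
Q(643) - 1*232320 = 2*643/(-2 + 643) - 1*232320 = 2*643/641 - 232320 = 2*643*(1/641) - 232320 = 1286/641 - 232320 = -148915834/641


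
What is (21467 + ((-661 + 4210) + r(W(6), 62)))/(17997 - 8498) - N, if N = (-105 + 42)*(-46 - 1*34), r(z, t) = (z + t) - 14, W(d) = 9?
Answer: -47849887/9499 ≈ -5037.4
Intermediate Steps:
r(z, t) = -14 + t + z (r(z, t) = (t + z) - 14 = -14 + t + z)
N = 5040 (N = -63*(-46 - 34) = -63*(-80) = 5040)
(21467 + ((-661 + 4210) + r(W(6), 62)))/(17997 - 8498) - N = (21467 + ((-661 + 4210) + (-14 + 62 + 9)))/(17997 - 8498) - 1*5040 = (21467 + (3549 + 57))/9499 - 5040 = (21467 + 3606)*(1/9499) - 5040 = 25073*(1/9499) - 5040 = 25073/9499 - 5040 = -47849887/9499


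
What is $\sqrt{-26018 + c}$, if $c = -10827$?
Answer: $i \sqrt{36845} \approx 191.95 i$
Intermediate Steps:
$\sqrt{-26018 + c} = \sqrt{-26018 - 10827} = \sqrt{-36845} = i \sqrt{36845}$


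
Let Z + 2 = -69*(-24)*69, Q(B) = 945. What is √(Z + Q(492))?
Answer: √115207 ≈ 339.42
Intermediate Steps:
Z = 114262 (Z = -2 - 69*(-24)*69 = -2 + 1656*69 = -2 + 114264 = 114262)
√(Z + Q(492)) = √(114262 + 945) = √115207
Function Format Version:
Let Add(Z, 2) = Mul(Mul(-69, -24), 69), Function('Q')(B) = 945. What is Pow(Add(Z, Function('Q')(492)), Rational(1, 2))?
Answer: Pow(115207, Rational(1, 2)) ≈ 339.42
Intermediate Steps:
Z = 114262 (Z = Add(-2, Mul(Mul(-69, -24), 69)) = Add(-2, Mul(1656, 69)) = Add(-2, 114264) = 114262)
Pow(Add(Z, Function('Q')(492)), Rational(1, 2)) = Pow(Add(114262, 945), Rational(1, 2)) = Pow(115207, Rational(1, 2))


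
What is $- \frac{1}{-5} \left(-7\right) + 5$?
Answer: $\frac{18}{5} \approx 3.6$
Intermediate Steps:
$- \frac{1}{-5} \left(-7\right) + 5 = \left(-1\right) \left(- \frac{1}{5}\right) \left(-7\right) + 5 = \frac{1}{5} \left(-7\right) + 5 = - \frac{7}{5} + 5 = \frac{18}{5}$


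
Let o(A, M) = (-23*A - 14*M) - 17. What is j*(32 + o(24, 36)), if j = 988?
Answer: -1028508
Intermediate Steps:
o(A, M) = -17 - 23*A - 14*M
j*(32 + o(24, 36)) = 988*(32 + (-17 - 23*24 - 14*36)) = 988*(32 + (-17 - 552 - 504)) = 988*(32 - 1073) = 988*(-1041) = -1028508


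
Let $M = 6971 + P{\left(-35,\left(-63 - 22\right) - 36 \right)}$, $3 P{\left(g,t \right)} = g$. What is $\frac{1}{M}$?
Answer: $\frac{3}{20878} \approx 0.00014369$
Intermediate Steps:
$P{\left(g,t \right)} = \frac{g}{3}$
$M = \frac{20878}{3}$ ($M = 6971 + \frac{1}{3} \left(-35\right) = 6971 - \frac{35}{3} = \frac{20878}{3} \approx 6959.3$)
$\frac{1}{M} = \frac{1}{\frac{20878}{3}} = \frac{3}{20878}$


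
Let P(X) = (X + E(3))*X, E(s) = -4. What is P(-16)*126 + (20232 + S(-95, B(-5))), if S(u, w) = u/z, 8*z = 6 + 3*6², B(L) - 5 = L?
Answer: 181636/3 ≈ 60545.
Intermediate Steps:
B(L) = 5 + L
z = 57/4 (z = (6 + 3*6²)/8 = (6 + 3*36)/8 = (6 + 108)/8 = (⅛)*114 = 57/4 ≈ 14.250)
P(X) = X*(-4 + X) (P(X) = (X - 4)*X = (-4 + X)*X = X*(-4 + X))
S(u, w) = 4*u/57 (S(u, w) = u/(57/4) = u*(4/57) = 4*u/57)
P(-16)*126 + (20232 + S(-95, B(-5))) = -16*(-4 - 16)*126 + (20232 + (4/57)*(-95)) = -16*(-20)*126 + (20232 - 20/3) = 320*126 + 60676/3 = 40320 + 60676/3 = 181636/3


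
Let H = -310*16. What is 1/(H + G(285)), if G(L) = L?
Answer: -1/4675 ≈ -0.00021390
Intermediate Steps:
H = -4960
1/(H + G(285)) = 1/(-4960 + 285) = 1/(-4675) = -1/4675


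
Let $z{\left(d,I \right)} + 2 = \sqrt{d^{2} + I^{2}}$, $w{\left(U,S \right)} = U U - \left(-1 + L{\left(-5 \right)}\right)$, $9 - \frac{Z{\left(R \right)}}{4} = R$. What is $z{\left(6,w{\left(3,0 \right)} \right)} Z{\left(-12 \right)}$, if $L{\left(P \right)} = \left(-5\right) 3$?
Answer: $-168 + 84 \sqrt{661} \approx 1991.6$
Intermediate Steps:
$L{\left(P \right)} = -15$
$Z{\left(R \right)} = 36 - 4 R$
$w{\left(U,S \right)} = 16 + U^{2}$ ($w{\left(U,S \right)} = U U + \left(1 - -15\right) = U^{2} + \left(1 + 15\right) = U^{2} + 16 = 16 + U^{2}$)
$z{\left(d,I \right)} = -2 + \sqrt{I^{2} + d^{2}}$ ($z{\left(d,I \right)} = -2 + \sqrt{d^{2} + I^{2}} = -2 + \sqrt{I^{2} + d^{2}}$)
$z{\left(6,w{\left(3,0 \right)} \right)} Z{\left(-12 \right)} = \left(-2 + \sqrt{\left(16 + 3^{2}\right)^{2} + 6^{2}}\right) \left(36 - -48\right) = \left(-2 + \sqrt{\left(16 + 9\right)^{2} + 36}\right) \left(36 + 48\right) = \left(-2 + \sqrt{25^{2} + 36}\right) 84 = \left(-2 + \sqrt{625 + 36}\right) 84 = \left(-2 + \sqrt{661}\right) 84 = -168 + 84 \sqrt{661}$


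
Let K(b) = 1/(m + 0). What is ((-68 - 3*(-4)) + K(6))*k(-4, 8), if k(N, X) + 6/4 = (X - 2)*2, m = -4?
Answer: -4725/8 ≈ -590.63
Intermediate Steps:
k(N, X) = -11/2 + 2*X (k(N, X) = -3/2 + (X - 2)*2 = -3/2 + (-2 + X)*2 = -3/2 + (-4 + 2*X) = -11/2 + 2*X)
K(b) = -¼ (K(b) = 1/(-4 + 0) = 1/(-4) = -¼)
((-68 - 3*(-4)) + K(6))*k(-4, 8) = ((-68 - 3*(-4)) - ¼)*(-11/2 + 2*8) = ((-68 - 1*(-12)) - ¼)*(-11/2 + 16) = ((-68 + 12) - ¼)*(21/2) = (-56 - ¼)*(21/2) = -225/4*21/2 = -4725/8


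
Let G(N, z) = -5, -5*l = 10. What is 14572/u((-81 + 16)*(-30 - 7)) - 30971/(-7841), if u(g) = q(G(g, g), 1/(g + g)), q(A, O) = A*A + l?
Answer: 114971385/180343 ≈ 637.51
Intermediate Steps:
l = -2 (l = -⅕*10 = -2)
q(A, O) = -2 + A² (q(A, O) = A*A - 2 = A² - 2 = -2 + A²)
u(g) = 23 (u(g) = -2 + (-5)² = -2 + 25 = 23)
14572/u((-81 + 16)*(-30 - 7)) - 30971/(-7841) = 14572/23 - 30971/(-7841) = 14572*(1/23) - 30971*(-1/7841) = 14572/23 + 30971/7841 = 114971385/180343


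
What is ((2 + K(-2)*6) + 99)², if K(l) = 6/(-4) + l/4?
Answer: 7921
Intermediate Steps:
K(l) = -3/2 + l/4 (K(l) = 6*(-¼) + l*(¼) = -3/2 + l/4)
((2 + K(-2)*6) + 99)² = ((2 + (-3/2 + (¼)*(-2))*6) + 99)² = ((2 + (-3/2 - ½)*6) + 99)² = ((2 - 2*6) + 99)² = ((2 - 12) + 99)² = (-10 + 99)² = 89² = 7921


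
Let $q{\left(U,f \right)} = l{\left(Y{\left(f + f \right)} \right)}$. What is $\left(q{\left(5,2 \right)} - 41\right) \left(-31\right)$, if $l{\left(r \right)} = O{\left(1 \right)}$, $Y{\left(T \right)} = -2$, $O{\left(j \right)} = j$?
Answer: $1240$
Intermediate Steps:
$l{\left(r \right)} = 1$
$q{\left(U,f \right)} = 1$
$\left(q{\left(5,2 \right)} - 41\right) \left(-31\right) = \left(1 - 41\right) \left(-31\right) = \left(-40\right) \left(-31\right) = 1240$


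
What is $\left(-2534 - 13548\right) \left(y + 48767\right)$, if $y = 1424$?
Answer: $-807171662$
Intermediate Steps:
$\left(-2534 - 13548\right) \left(y + 48767\right) = \left(-2534 - 13548\right) \left(1424 + 48767\right) = \left(-16082\right) 50191 = -807171662$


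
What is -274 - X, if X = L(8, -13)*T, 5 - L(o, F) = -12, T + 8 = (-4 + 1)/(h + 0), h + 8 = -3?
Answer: -1569/11 ≈ -142.64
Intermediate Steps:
h = -11 (h = -8 - 3 = -11)
T = -85/11 (T = -8 + (-4 + 1)/(-11 + 0) = -8 - 3/(-11) = -8 - 3*(-1/11) = -8 + 3/11 = -85/11 ≈ -7.7273)
L(o, F) = 17 (L(o, F) = 5 - 1*(-12) = 5 + 12 = 17)
X = -1445/11 (X = 17*(-85/11) = -1445/11 ≈ -131.36)
-274 - X = -274 - 1*(-1445/11) = -274 + 1445/11 = -1569/11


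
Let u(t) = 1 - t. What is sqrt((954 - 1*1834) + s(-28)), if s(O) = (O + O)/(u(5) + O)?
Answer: I*sqrt(3513)/2 ≈ 29.635*I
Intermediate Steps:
s(O) = 2*O/(-4 + O) (s(O) = (O + O)/((1 - 1*5) + O) = (2*O)/((1 - 5) + O) = (2*O)/(-4 + O) = 2*O/(-4 + O))
sqrt((954 - 1*1834) + s(-28)) = sqrt((954 - 1*1834) + 2*(-28)/(-4 - 28)) = sqrt((954 - 1834) + 2*(-28)/(-32)) = sqrt(-880 + 2*(-28)*(-1/32)) = sqrt(-880 + 7/4) = sqrt(-3513/4) = I*sqrt(3513)/2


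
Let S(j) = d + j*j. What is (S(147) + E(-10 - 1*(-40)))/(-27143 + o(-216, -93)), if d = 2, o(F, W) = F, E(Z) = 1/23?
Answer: -497054/629257 ≈ -0.78991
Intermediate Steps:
E(Z) = 1/23
S(j) = 2 + j² (S(j) = 2 + j*j = 2 + j²)
(S(147) + E(-10 - 1*(-40)))/(-27143 + o(-216, -93)) = ((2 + 147²) + 1/23)/(-27143 - 216) = ((2 + 21609) + 1/23)/(-27359) = (21611 + 1/23)*(-1/27359) = (497054/23)*(-1/27359) = -497054/629257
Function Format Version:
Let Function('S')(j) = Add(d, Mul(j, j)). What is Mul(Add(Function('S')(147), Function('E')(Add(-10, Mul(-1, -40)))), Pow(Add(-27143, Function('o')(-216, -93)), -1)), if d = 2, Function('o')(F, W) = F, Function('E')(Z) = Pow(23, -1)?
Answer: Rational(-497054, 629257) ≈ -0.78991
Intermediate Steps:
Function('E')(Z) = Rational(1, 23)
Function('S')(j) = Add(2, Pow(j, 2)) (Function('S')(j) = Add(2, Mul(j, j)) = Add(2, Pow(j, 2)))
Mul(Add(Function('S')(147), Function('E')(Add(-10, Mul(-1, -40)))), Pow(Add(-27143, Function('o')(-216, -93)), -1)) = Mul(Add(Add(2, Pow(147, 2)), Rational(1, 23)), Pow(Add(-27143, -216), -1)) = Mul(Add(Add(2, 21609), Rational(1, 23)), Pow(-27359, -1)) = Mul(Add(21611, Rational(1, 23)), Rational(-1, 27359)) = Mul(Rational(497054, 23), Rational(-1, 27359)) = Rational(-497054, 629257)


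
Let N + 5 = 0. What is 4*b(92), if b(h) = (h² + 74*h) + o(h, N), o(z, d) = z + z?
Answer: 61824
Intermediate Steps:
N = -5 (N = -5 + 0 = -5)
o(z, d) = 2*z
b(h) = h² + 76*h (b(h) = (h² + 74*h) + 2*h = h² + 76*h)
4*b(92) = 4*(92*(76 + 92)) = 4*(92*168) = 4*15456 = 61824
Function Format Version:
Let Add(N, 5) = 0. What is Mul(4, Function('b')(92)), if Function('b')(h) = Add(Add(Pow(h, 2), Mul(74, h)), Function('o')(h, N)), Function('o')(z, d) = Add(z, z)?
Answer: 61824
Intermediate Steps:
N = -5 (N = Add(-5, 0) = -5)
Function('o')(z, d) = Mul(2, z)
Function('b')(h) = Add(Pow(h, 2), Mul(76, h)) (Function('b')(h) = Add(Add(Pow(h, 2), Mul(74, h)), Mul(2, h)) = Add(Pow(h, 2), Mul(76, h)))
Mul(4, Function('b')(92)) = Mul(4, Mul(92, Add(76, 92))) = Mul(4, Mul(92, 168)) = Mul(4, 15456) = 61824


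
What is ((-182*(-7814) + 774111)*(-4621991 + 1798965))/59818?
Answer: -3100048129867/29909 ≈ -1.0365e+8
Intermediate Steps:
((-182*(-7814) + 774111)*(-4621991 + 1798965))/59818 = ((1422148 + 774111)*(-2823026))*(1/59818) = (2196259*(-2823026))*(1/59818) = -6200096259734*1/59818 = -3100048129867/29909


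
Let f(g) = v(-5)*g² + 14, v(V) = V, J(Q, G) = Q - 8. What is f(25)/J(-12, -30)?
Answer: 3111/20 ≈ 155.55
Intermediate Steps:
J(Q, G) = -8 + Q
f(g) = 14 - 5*g² (f(g) = -5*g² + 14 = 14 - 5*g²)
f(25)/J(-12, -30) = (14 - 5*25²)/(-8 - 12) = (14 - 5*625)/(-20) = (14 - 3125)*(-1/20) = -3111*(-1/20) = 3111/20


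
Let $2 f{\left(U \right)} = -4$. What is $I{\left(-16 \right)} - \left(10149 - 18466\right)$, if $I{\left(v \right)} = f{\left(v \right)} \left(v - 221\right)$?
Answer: $8791$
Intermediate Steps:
$f{\left(U \right)} = -2$ ($f{\left(U \right)} = \frac{1}{2} \left(-4\right) = -2$)
$I{\left(v \right)} = 442 - 2 v$ ($I{\left(v \right)} = - 2 \left(v - 221\right) = - 2 \left(-221 + v\right) = 442 - 2 v$)
$I{\left(-16 \right)} - \left(10149 - 18466\right) = \left(442 - -32\right) - \left(10149 - 18466\right) = \left(442 + 32\right) - \left(10149 - 18466\right) = 474 - -8317 = 474 + 8317 = 8791$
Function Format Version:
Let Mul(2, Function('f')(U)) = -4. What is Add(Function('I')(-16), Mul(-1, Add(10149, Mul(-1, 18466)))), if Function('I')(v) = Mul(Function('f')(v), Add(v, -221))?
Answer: 8791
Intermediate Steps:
Function('f')(U) = -2 (Function('f')(U) = Mul(Rational(1, 2), -4) = -2)
Function('I')(v) = Add(442, Mul(-2, v)) (Function('I')(v) = Mul(-2, Add(v, -221)) = Mul(-2, Add(-221, v)) = Add(442, Mul(-2, v)))
Add(Function('I')(-16), Mul(-1, Add(10149, Mul(-1, 18466)))) = Add(Add(442, Mul(-2, -16)), Mul(-1, Add(10149, Mul(-1, 18466)))) = Add(Add(442, 32), Mul(-1, Add(10149, -18466))) = Add(474, Mul(-1, -8317)) = Add(474, 8317) = 8791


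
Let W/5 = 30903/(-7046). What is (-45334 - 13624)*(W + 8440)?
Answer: -1748509299275/3523 ≈ -4.9631e+8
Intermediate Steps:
W = -154515/7046 (W = 5*(30903/(-7046)) = 5*(30903*(-1/7046)) = 5*(-30903/7046) = -154515/7046 ≈ -21.929)
(-45334 - 13624)*(W + 8440) = (-45334 - 13624)*(-154515/7046 + 8440) = -58958*59313725/7046 = -1748509299275/3523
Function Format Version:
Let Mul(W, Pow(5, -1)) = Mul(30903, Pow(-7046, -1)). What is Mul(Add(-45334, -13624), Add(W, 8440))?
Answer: Rational(-1748509299275, 3523) ≈ -4.9631e+8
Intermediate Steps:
W = Rational(-154515, 7046) (W = Mul(5, Mul(30903, Pow(-7046, -1))) = Mul(5, Mul(30903, Rational(-1, 7046))) = Mul(5, Rational(-30903, 7046)) = Rational(-154515, 7046) ≈ -21.929)
Mul(Add(-45334, -13624), Add(W, 8440)) = Mul(Add(-45334, -13624), Add(Rational(-154515, 7046), 8440)) = Mul(-58958, Rational(59313725, 7046)) = Rational(-1748509299275, 3523)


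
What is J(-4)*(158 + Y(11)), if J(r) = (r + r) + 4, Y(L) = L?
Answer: -676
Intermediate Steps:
J(r) = 4 + 2*r (J(r) = 2*r + 4 = 4 + 2*r)
J(-4)*(158 + Y(11)) = (4 + 2*(-4))*(158 + 11) = (4 - 8)*169 = -4*169 = -676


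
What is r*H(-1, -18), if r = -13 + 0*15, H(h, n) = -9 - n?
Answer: -117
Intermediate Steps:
r = -13 (r = -13 + 0 = -13)
r*H(-1, -18) = -13*(-9 - 1*(-18)) = -13*(-9 + 18) = -13*9 = -117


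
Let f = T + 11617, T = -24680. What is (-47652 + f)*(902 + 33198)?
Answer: -2070381500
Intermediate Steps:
f = -13063 (f = -24680 + 11617 = -13063)
(-47652 + f)*(902 + 33198) = (-47652 - 13063)*(902 + 33198) = -60715*34100 = -2070381500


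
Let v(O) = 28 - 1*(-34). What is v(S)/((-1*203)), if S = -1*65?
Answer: -62/203 ≈ -0.30542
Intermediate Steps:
S = -65
v(O) = 62 (v(O) = 28 + 34 = 62)
v(S)/((-1*203)) = 62/((-1*203)) = 62/(-203) = 62*(-1/203) = -62/203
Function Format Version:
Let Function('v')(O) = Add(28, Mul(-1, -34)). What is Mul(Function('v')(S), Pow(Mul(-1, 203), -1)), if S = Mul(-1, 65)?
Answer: Rational(-62, 203) ≈ -0.30542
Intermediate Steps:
S = -65
Function('v')(O) = 62 (Function('v')(O) = Add(28, 34) = 62)
Mul(Function('v')(S), Pow(Mul(-1, 203), -1)) = Mul(62, Pow(Mul(-1, 203), -1)) = Mul(62, Pow(-203, -1)) = Mul(62, Rational(-1, 203)) = Rational(-62, 203)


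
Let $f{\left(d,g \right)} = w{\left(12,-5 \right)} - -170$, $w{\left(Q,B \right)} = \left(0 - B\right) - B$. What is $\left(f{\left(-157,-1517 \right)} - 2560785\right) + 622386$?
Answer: $-1938219$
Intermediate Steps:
$w{\left(Q,B \right)} = - 2 B$ ($w{\left(Q,B \right)} = - B - B = - 2 B$)
$f{\left(d,g \right)} = 180$ ($f{\left(d,g \right)} = \left(-2\right) \left(-5\right) - -170 = 10 + 170 = 180$)
$\left(f{\left(-157,-1517 \right)} - 2560785\right) + 622386 = \left(180 - 2560785\right) + 622386 = -2560605 + 622386 = -1938219$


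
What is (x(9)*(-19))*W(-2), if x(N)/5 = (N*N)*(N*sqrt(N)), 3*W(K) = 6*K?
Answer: 831060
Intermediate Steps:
W(K) = 2*K (W(K) = (6*K)/3 = 2*K)
x(N) = 5*N**(7/2) (x(N) = 5*((N*N)*(N*sqrt(N))) = 5*(N**2*N**(3/2)) = 5*N**(7/2))
(x(9)*(-19))*W(-2) = ((5*9**(7/2))*(-19))*(2*(-2)) = ((5*2187)*(-19))*(-4) = (10935*(-19))*(-4) = -207765*(-4) = 831060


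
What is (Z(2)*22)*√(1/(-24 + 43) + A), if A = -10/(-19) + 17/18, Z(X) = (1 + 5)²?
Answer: 132*√19798/19 ≈ 977.53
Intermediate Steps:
Z(X) = 36 (Z(X) = 6² = 36)
A = 503/342 (A = -10*(-1/19) + 17*(1/18) = 10/19 + 17/18 = 503/342 ≈ 1.4708)
(Z(2)*22)*√(1/(-24 + 43) + A) = (36*22)*√(1/(-24 + 43) + 503/342) = 792*√(1/19 + 503/342) = 792*√(521/342) = 792*(√19798/114) = 132*√19798/19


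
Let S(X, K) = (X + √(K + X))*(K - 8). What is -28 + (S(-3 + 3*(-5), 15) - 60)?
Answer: -214 + 7*I*√3 ≈ -214.0 + 12.124*I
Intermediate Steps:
S(X, K) = (-8 + K)*(X + √(K + X)) (S(X, K) = (X + √(K + X))*(-8 + K) = (-8 + K)*(X + √(K + X)))
-28 + (S(-3 + 3*(-5), 15) - 60) = -28 + ((-8*(-3 + 3*(-5)) - 8*√(15 + (-3 + 3*(-5))) + 15*(-3 + 3*(-5)) + 15*√(15 + (-3 + 3*(-5)))) - 60) = -28 + ((-8*(-3 - 15) - 8*√(15 + (-3 - 15)) + 15*(-3 - 15) + 15*√(15 + (-3 - 15))) - 60) = -28 + ((-8*(-18) - 8*√(15 - 18) + 15*(-18) + 15*√(15 - 18)) - 60) = -28 + ((144 - 8*I*√3 - 270 + 15*√(-3)) - 60) = -28 + ((144 - 8*I*√3 - 270 + 15*(I*√3)) - 60) = -28 + ((144 - 8*I*√3 - 270 + 15*I*√3) - 60) = -28 + ((-126 + 7*I*√3) - 60) = -28 + (-186 + 7*I*√3) = -214 + 7*I*√3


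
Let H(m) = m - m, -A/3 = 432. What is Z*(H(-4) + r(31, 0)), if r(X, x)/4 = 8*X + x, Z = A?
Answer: -1285632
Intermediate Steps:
A = -1296 (A = -3*432 = -1296)
Z = -1296
H(m) = 0
r(X, x) = 4*x + 32*X (r(X, x) = 4*(8*X + x) = 4*(x + 8*X) = 4*x + 32*X)
Z*(H(-4) + r(31, 0)) = -1296*(0 + (4*0 + 32*31)) = -1296*(0 + (0 + 992)) = -1296*(0 + 992) = -1296*992 = -1285632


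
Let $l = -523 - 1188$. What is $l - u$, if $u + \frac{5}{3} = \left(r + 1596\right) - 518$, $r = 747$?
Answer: $- \frac{10603}{3} \approx -3534.3$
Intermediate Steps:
$u = \frac{5470}{3}$ ($u = - \frac{5}{3} + \left(\left(747 + 1596\right) - 518\right) = - \frac{5}{3} + \left(2343 - 518\right) = - \frac{5}{3} + 1825 = \frac{5470}{3} \approx 1823.3$)
$l = -1711$ ($l = -523 - 1188 = -1711$)
$l - u = -1711 - \frac{5470}{3} = - \frac{10603}{3}$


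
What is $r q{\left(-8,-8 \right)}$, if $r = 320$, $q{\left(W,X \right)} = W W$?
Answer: $20480$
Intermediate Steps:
$q{\left(W,X \right)} = W^{2}$
$r q{\left(-8,-8 \right)} = 320 \left(-8\right)^{2} = 320 \cdot 64 = 20480$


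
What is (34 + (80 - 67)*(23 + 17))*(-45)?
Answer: -24930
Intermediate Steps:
(34 + (80 - 67)*(23 + 17))*(-45) = (34 + 13*40)*(-45) = (34 + 520)*(-45) = 554*(-45) = -24930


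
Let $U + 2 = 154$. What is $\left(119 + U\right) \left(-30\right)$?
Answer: $-8130$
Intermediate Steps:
$U = 152$ ($U = -2 + 154 = 152$)
$\left(119 + U\right) \left(-30\right) = \left(119 + 152\right) \left(-30\right) = 271 \left(-30\right) = -8130$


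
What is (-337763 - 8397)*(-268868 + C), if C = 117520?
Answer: 52390623680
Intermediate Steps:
(-337763 - 8397)*(-268868 + C) = (-337763 - 8397)*(-268868 + 117520) = -346160*(-151348) = 52390623680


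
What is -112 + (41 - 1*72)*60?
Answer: -1972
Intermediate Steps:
-112 + (41 - 1*72)*60 = -112 + (41 - 72)*60 = -112 - 31*60 = -112 - 1860 = -1972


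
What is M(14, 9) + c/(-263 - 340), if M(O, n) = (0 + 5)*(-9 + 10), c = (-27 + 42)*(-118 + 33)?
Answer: 1430/201 ≈ 7.1144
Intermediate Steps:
c = -1275 (c = 15*(-85) = -1275)
M(O, n) = 5 (M(O, n) = 5*1 = 5)
M(14, 9) + c/(-263 - 340) = 5 - 1275/(-263 - 340) = 5 - 1275/(-603) = 5 - 1/603*(-1275) = 5 + 425/201 = 1430/201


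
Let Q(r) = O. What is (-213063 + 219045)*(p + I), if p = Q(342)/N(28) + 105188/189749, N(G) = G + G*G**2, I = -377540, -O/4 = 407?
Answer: -336401543840824758/148952965 ≈ -2.2584e+9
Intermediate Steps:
O = -1628 (O = -4*407 = -1628)
Q(r) = -1628
N(G) = G + G**3
p = 71540031/148952965 (p = -1628/(28 + 28**3) + 105188/189749 = -1628/(28 + 21952) + 105188*(1/189749) = -1628/21980 + 105188/189749 = -1628*1/21980 + 105188/189749 = -407/5495 + 105188/189749 = 71540031/148952965 ≈ 0.48029)
(-213063 + 219045)*(p + I) = (-213063 + 219045)*(71540031/148952965 - 377540) = 5982*(-56235630866069/148952965) = -336401543840824758/148952965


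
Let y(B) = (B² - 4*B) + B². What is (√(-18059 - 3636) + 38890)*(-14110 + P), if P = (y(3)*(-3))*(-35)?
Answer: -524237200 - 13480*I*√21695 ≈ -5.2424e+8 - 1.9855e+6*I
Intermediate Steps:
y(B) = -4*B + 2*B²
P = 630 (P = ((2*3*(-2 + 3))*(-3))*(-35) = ((2*3*1)*(-3))*(-35) = (6*(-3))*(-35) = -18*(-35) = 630)
(√(-18059 - 3636) + 38890)*(-14110 + P) = (√(-18059 - 3636) + 38890)*(-14110 + 630) = (√(-21695) + 38890)*(-13480) = (I*√21695 + 38890)*(-13480) = (38890 + I*√21695)*(-13480) = -524237200 - 13480*I*√21695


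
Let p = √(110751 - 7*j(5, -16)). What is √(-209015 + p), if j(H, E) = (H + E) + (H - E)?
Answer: √(-209015 + √110681) ≈ 456.82*I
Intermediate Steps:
j(H, E) = 2*H (j(H, E) = (E + H) + (H - E) = 2*H)
p = √110681 (p = √(110751 - 14*5) = √(110751 - 7*10) = √(110751 - 70) = √110681 ≈ 332.69)
√(-209015 + p) = √(-209015 + √110681)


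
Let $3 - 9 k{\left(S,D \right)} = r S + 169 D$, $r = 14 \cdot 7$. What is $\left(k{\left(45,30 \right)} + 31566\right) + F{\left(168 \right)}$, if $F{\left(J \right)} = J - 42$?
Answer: $30639$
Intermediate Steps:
$r = 98$
$k{\left(S,D \right)} = \frac{1}{3} - \frac{169 D}{9} - \frac{98 S}{9}$ ($k{\left(S,D \right)} = \frac{1}{3} - \frac{98 S + 169 D}{9} = \frac{1}{3} - \left(\frac{98 S}{9} + \frac{169 D}{9}\right) = \frac{1}{3} - \frac{169 D}{9} - \frac{98 S}{9}$)
$F{\left(J \right)} = -42 + J$ ($F{\left(J \right)} = J - 42 = -42 + J$)
$\left(k{\left(45,30 \right)} + 31566\right) + F{\left(168 \right)} = \left(\left(\frac{1}{3} - \frac{1690}{3} - 490\right) + 31566\right) + \left(-42 + 168\right) = \left(\left(\frac{1}{3} - \frac{1690}{3} - 490\right) + 31566\right) + 126 = \left(-1053 + 31566\right) + 126 = 30513 + 126 = 30639$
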